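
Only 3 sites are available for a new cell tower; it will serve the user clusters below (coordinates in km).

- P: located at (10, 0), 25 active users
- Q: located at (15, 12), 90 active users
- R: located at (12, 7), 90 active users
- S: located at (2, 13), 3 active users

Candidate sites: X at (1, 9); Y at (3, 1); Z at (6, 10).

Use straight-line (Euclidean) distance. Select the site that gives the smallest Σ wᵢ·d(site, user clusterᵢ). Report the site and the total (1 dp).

Total weighted distance at each candidate:
  X (1, 9): total = 2625.4
  Y (3, 1): total = 2651.5
  Z (6, 10): total = 1717.8
Minimum is at Z with total 1717.8 km.

Z, total 1717.8 km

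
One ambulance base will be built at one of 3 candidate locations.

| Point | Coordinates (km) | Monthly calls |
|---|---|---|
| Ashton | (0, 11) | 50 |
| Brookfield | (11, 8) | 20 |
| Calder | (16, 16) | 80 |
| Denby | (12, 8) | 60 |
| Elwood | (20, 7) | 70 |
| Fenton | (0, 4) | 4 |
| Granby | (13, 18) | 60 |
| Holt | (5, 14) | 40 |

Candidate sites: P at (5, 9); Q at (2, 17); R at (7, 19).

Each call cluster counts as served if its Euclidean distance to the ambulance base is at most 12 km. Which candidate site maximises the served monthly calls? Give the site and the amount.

Coverage radius r = 12 km; a point is covered iff (Δx)²+(Δy)² ≤ 12² = 144.
  P (5, 9): covers {Ashton, Brookfield, Denby, Fenton, Holt} → 174
  Q (2, 17): covers {Ashton, Granby, Holt} → 150
  R (7, 19): covers {Ashton, Brookfield, Calder, Granby, Holt} → 250
Maximum coverage at R: 250 monthly calls.

R, covering 250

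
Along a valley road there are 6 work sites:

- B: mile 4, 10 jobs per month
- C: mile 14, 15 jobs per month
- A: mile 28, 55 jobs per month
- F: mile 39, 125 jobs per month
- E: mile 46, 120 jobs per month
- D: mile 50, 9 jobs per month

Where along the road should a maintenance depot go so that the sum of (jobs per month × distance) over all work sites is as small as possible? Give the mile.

x = 39

For a sum of weighted absolute distances on a line, the optimum is the weighted median (not the mean). Total weight W = 334; half-weight = 167.
Sort by position and accumulate weight:
  mile 4 (B, w=10) → cum 10
  mile 14 (C, w=15) → cum 25
  mile 28 (A, w=55) → cum 80
  mile 39 (F, w=125) → cum 205  ≥ 167 → median here
  mile 46 (E, w=120) → cum 325
  mile 50 (D, w=9) → cum 334
Optimal location: mile 39.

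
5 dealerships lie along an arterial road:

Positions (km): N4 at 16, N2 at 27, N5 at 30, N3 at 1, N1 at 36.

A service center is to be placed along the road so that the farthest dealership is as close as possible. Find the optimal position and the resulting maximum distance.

The 1-center on a line is the midpoint of the two extreme points: leftmost at 1, rightmost at 36.
Optimal location = (1 + 36)/2 = 18.5; maximum distance = (36 − 1)/2 = 17.5.

location 18.5, max distance 17.5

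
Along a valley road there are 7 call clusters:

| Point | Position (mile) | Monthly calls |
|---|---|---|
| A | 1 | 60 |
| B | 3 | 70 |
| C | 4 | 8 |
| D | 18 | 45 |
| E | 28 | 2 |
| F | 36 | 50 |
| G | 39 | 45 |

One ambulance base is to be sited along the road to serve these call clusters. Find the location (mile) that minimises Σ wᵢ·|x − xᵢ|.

x = 18

For a sum of weighted absolute distances on a line, the optimum is the weighted median (not the mean). Total weight W = 280; half-weight = 140.
Sort by position and accumulate weight:
  mile 1 (A, w=60) → cum 60
  mile 3 (B, w=70) → cum 130
  mile 4 (C, w=8) → cum 138
  mile 18 (D, w=45) → cum 183  ≥ 140 → median here
  mile 28 (E, w=2) → cum 185
  mile 36 (F, w=50) → cum 235
  mile 39 (G, w=45) → cum 280
Optimal location: mile 18.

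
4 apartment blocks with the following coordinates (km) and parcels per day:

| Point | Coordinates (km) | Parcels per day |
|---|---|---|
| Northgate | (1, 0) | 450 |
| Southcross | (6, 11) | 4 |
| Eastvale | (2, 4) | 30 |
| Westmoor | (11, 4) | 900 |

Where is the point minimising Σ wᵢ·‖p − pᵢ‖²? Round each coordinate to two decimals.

The minimiser of Σwᵢ‖p−pᵢ‖² is the weighted centroid p* = (Σwᵢpᵢ)/(Σwᵢ).
Σwᵢ = 1384.
Σwᵢxᵢ = 450·1 + 4·6 + 30·2 + 900·11 = 10434.
Σwᵢyᵢ = 450·0 + 4·11 + 30·4 + 900·4 = 3764.
x* = 10434/1384 = 7.54, y* = 3764/1384 = 2.72.

(7.54, 2.72)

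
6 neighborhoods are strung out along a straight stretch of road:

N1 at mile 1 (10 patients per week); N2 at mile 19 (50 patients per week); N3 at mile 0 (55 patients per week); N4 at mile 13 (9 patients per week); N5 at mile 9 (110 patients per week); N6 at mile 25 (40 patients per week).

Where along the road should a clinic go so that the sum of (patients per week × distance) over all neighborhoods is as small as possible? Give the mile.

x = 9

For a sum of weighted absolute distances on a line, the optimum is the weighted median (not the mean). Total weight W = 274; half-weight = 137.
Sort by position and accumulate weight:
  mile 0 (N3, w=55) → cum 55
  mile 1 (N1, w=10) → cum 65
  mile 9 (N5, w=110) → cum 175  ≥ 137 → median here
  mile 13 (N4, w=9) → cum 184
  mile 19 (N2, w=50) → cum 234
  mile 25 (N6, w=40) → cum 274
Optimal location: mile 9.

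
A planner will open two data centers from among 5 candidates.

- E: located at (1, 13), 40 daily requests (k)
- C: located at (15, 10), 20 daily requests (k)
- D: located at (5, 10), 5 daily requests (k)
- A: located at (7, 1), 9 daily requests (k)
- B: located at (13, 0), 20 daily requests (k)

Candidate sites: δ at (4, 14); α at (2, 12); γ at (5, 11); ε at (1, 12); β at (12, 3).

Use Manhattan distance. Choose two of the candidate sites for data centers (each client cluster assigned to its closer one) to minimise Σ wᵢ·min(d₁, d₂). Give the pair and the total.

Evaluate every pair (each demand assigned to the nearer of the two):
  {ε, β}: total = 413
  {α, β}: total = 448
  {δ, β}: total = 528
  {γ, β}: total = 588
  {γ, ε}: total = 753
  {α, γ}: total = 793
  {δ, γ}: total = 873
  {δ, ε}: total = 969
  {α, ε}: total = 969
  {δ, α}: total = 1009
Best pair: {ε, β} with total 413.

{ε, β}, total 413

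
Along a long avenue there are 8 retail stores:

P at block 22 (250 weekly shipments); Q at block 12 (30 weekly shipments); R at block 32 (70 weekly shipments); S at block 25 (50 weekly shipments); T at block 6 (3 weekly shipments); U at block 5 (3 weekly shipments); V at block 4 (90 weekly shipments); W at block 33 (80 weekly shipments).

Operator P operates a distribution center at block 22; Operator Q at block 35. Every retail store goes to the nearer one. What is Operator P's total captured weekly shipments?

426

The indifferent point is the midpoint (22+35)/2 = 28.5; retail stores left of it (closer to Operator P at 22) go to Operator P, those right go to Operator Q.
  V at 4 (w=90) → Operator P
  U at 5 (w=3) → Operator P
  T at 6 (w=3) → Operator P
  Q at 12 (w=30) → Operator P
  P at 22 (w=250) → Operator P
  S at 25 (w=50) → Operator P
  R at 32 (w=70) → Operator Q
  W at 33 (w=80) → Operator Q
Operator P captures 426; Operator Q captures 150.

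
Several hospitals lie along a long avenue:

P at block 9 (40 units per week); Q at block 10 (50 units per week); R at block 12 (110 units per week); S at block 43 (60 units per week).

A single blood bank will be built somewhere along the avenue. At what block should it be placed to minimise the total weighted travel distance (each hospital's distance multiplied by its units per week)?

x = 12

For a sum of weighted absolute distances on a line, the optimum is the weighted median (not the mean). Total weight W = 260; half-weight = 130.
Sort by position and accumulate weight:
  block 9 (P, w=40) → cum 40
  block 10 (Q, w=50) → cum 90
  block 12 (R, w=110) → cum 200  ≥ 130 → median here
  block 43 (S, w=60) → cum 260
Optimal location: block 12.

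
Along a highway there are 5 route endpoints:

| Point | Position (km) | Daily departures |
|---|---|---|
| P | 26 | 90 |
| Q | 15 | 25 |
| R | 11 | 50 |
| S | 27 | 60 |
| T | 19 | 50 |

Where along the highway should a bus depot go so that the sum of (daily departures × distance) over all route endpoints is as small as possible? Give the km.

x = 26

For a sum of weighted absolute distances on a line, the optimum is the weighted median (not the mean). Total weight W = 275; half-weight = 137.5.
Sort by position and accumulate weight:
  km 11 (R, w=50) → cum 50
  km 15 (Q, w=25) → cum 75
  km 19 (T, w=50) → cum 125
  km 26 (P, w=90) → cum 215  ≥ 137.5 → median here
  km 27 (S, w=60) → cum 275
Optimal location: km 26.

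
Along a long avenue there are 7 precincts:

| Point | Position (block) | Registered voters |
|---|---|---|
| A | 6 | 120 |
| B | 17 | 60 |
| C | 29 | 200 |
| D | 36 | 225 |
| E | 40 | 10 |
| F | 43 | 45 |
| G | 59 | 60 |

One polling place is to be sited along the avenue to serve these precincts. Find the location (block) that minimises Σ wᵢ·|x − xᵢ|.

x = 29

For a sum of weighted absolute distances on a line, the optimum is the weighted median (not the mean). Total weight W = 720; half-weight = 360.
Sort by position and accumulate weight:
  block 6 (A, w=120) → cum 120
  block 17 (B, w=60) → cum 180
  block 29 (C, w=200) → cum 380  ≥ 360 → median here
  block 36 (D, w=225) → cum 605
  block 40 (E, w=10) → cum 615
  block 43 (F, w=45) → cum 660
  block 59 (G, w=60) → cum 720
Optimal location: block 29.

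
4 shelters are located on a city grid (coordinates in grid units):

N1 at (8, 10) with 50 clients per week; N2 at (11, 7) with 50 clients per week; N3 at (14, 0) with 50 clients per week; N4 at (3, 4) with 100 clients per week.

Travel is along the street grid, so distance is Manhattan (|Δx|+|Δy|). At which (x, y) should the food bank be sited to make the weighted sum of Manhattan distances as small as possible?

(8, 4)

Manhattan distance separates: Σwᵢ(|x−xᵢ|+|y−yᵢ|) = Σwᵢ|x−xᵢ| + Σwᵢ|y−yᵢ|, so x and y are optimised independently as 1-D weighted medians.
Total weight W = 250; half = 125.
x-coordinate, sorted with cumulative weight:
  x=3 (N4, w=100) cum 100
  x=8 (N1, w=50) cum 150  ← median
  x=11 (N2, w=50) cum 200
  x=14 (N3, w=50) cum 250
⇒ x* = 8
y-coordinate, sorted with cumulative weight:
  y=0 (N3, w=50) cum 50
  y=4 (N4, w=100) cum 150  ← median
  y=7 (N2, w=50) cum 200
  y=10 (N1, w=50) cum 250
⇒ y* = 4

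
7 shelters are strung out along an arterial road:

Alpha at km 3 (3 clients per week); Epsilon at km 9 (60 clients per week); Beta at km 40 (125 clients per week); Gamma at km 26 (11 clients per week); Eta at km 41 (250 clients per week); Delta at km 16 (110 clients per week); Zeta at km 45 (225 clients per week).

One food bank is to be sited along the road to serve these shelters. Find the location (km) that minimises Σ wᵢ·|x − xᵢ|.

x = 41

For a sum of weighted absolute distances on a line, the optimum is the weighted median (not the mean). Total weight W = 784; half-weight = 392.
Sort by position and accumulate weight:
  km 3 (Alpha, w=3) → cum 3
  km 9 (Epsilon, w=60) → cum 63
  km 16 (Delta, w=110) → cum 173
  km 26 (Gamma, w=11) → cum 184
  km 40 (Beta, w=125) → cum 309
  km 41 (Eta, w=250) → cum 559  ≥ 392 → median here
  km 45 (Zeta, w=225) → cum 784
Optimal location: km 41.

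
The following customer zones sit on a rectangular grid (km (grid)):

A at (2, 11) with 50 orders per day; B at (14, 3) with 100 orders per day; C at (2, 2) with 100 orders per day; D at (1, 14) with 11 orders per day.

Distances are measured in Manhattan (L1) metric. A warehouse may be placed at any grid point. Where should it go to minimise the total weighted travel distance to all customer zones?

Manhattan distance separates: Σwᵢ(|x−xᵢ|+|y−yᵢ|) = Σwᵢ|x−xᵢ| + Σwᵢ|y−yᵢ|, so x and y are optimised independently as 1-D weighted medians.
Total weight W = 261; half = 130.5.
x-coordinate, sorted with cumulative weight:
  x=1 (D, w=11) cum 11
  x=2 (A, w=50) cum 61
  x=2 (C, w=100) cum 161  ← median
  x=14 (B, w=100) cum 261
⇒ x* = 2
y-coordinate, sorted with cumulative weight:
  y=2 (C, w=100) cum 100
  y=3 (B, w=100) cum 200  ← median
  y=11 (A, w=50) cum 250
  y=14 (D, w=11) cum 261
⇒ y* = 3

(2, 3)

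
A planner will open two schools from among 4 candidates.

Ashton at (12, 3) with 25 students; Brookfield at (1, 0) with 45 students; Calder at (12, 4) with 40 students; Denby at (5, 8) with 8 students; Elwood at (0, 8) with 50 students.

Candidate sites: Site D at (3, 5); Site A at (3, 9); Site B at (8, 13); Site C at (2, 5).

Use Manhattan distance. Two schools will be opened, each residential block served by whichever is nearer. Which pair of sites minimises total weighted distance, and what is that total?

Evaluate every pair (each demand assigned to the nearer of the two):
  {Site D, Site A}: total = 1214
  {Site A, Site C}: total = 1234
  {Site D, Site C}: total = 1235
  {Site B, Site C}: total = 1308
  {Site D, Site B}: total = 1330
  {Site A, Site B}: total = 1589
Best pair: {Site D, Site A} with total 1214.

{Site D, Site A}, total 1214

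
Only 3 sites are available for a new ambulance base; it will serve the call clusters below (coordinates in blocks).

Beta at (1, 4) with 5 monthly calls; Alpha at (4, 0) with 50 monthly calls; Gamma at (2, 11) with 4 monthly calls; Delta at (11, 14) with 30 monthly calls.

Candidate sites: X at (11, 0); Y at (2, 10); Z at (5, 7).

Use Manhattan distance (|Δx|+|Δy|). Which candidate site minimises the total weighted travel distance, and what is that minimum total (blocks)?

Z, total 853 blocks

Total weighted distance at each candidate:
  X (11, 0): total = 920
  Y (2, 10): total = 1029
  Z (5, 7): total = 853
Minimum is at Z with total 853 blocks.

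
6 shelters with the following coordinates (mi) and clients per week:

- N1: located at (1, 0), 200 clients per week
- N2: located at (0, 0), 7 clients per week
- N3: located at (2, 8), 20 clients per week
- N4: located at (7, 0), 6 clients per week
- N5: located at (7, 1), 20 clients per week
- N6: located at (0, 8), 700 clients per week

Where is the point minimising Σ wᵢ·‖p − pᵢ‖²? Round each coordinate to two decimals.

(0.44, 6.07)

The minimiser of Σwᵢ‖p−pᵢ‖² is the weighted centroid p* = (Σwᵢpᵢ)/(Σwᵢ).
Σwᵢ = 953.
Σwᵢxᵢ = 200·1 + 7·0 + 20·2 + 6·7 + 20·7 + 700·0 = 422.
Σwᵢyᵢ = 200·0 + 7·0 + 20·8 + 6·0 + 20·1 + 700·8 = 5780.
x* = 422/953 = 0.44, y* = 5780/953 = 6.07.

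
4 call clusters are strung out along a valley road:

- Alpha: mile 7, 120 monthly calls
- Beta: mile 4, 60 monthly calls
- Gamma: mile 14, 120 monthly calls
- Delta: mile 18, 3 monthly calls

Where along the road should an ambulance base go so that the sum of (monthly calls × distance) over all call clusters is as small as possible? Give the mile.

For a sum of weighted absolute distances on a line, the optimum is the weighted median (not the mean). Total weight W = 303; half-weight = 151.5.
Sort by position and accumulate weight:
  mile 4 (Beta, w=60) → cum 60
  mile 7 (Alpha, w=120) → cum 180  ≥ 151.5 → median here
  mile 14 (Gamma, w=120) → cum 300
  mile 18 (Delta, w=3) → cum 303
Optimal location: mile 7.

x = 7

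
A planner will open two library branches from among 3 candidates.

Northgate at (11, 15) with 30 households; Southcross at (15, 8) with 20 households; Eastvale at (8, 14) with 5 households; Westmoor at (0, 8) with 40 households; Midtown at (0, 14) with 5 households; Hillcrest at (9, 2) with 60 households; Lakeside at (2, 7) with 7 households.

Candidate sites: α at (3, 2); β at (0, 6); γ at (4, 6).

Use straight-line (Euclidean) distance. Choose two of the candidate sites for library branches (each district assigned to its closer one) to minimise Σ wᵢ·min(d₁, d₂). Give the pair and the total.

Evaluate every pair (each demand assigned to the nearer of the two):
  {β, γ}: total = 1130.2
  {α, γ}: total = 1209.6
  {α, β}: total = 1246.9
Best pair: {β, γ} with total 1130.2.

{β, γ}, total 1130.2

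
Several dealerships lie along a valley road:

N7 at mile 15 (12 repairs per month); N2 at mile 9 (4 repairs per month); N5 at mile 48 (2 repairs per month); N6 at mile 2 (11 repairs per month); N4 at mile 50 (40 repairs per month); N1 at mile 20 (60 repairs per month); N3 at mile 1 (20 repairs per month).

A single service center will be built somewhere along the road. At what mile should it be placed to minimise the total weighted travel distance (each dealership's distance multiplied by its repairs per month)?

For a sum of weighted absolute distances on a line, the optimum is the weighted median (not the mean). Total weight W = 149; half-weight = 74.5.
Sort by position and accumulate weight:
  mile 1 (N3, w=20) → cum 20
  mile 2 (N6, w=11) → cum 31
  mile 9 (N2, w=4) → cum 35
  mile 15 (N7, w=12) → cum 47
  mile 20 (N1, w=60) → cum 107  ≥ 74.5 → median here
  mile 48 (N5, w=2) → cum 109
  mile 50 (N4, w=40) → cum 149
Optimal location: mile 20.

x = 20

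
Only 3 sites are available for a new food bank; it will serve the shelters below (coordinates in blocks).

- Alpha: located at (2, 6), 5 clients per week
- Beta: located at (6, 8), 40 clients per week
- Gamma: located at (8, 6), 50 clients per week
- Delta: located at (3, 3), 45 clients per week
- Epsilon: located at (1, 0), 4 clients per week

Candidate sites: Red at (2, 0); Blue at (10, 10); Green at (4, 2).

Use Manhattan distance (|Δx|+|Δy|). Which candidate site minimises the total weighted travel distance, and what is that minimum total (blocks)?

Green, total 860 blocks

Total weighted distance at each candidate:
  Red (2, 0): total = 1294
  Blue (10, 10): total = 1306
  Green (4, 2): total = 860
Minimum is at Green with total 860 blocks.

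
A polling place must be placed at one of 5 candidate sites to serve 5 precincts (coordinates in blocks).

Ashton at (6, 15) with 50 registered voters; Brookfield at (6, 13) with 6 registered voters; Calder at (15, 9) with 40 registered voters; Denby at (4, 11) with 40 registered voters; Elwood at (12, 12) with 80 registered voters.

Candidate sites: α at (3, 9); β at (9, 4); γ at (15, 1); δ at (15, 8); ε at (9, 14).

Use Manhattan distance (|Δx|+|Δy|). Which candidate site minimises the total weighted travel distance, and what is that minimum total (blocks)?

Total weighted distance at each candidate:
  α (3, 9): total = 2052
  β (9, 4): total = 2572
  γ (15, 1): total = 3556
  δ (15, 8): total = 2044
  ε (9, 14): total = 1384
Minimum is at ε with total 1384 blocks.

ε, total 1384 blocks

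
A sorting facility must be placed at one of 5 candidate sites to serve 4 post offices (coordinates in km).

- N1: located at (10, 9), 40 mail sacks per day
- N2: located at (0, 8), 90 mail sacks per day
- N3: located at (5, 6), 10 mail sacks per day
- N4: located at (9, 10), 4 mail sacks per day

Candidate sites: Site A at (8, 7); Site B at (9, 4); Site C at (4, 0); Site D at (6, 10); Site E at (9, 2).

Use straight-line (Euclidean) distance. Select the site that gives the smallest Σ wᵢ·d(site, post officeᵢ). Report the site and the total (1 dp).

Total weighted distance at each candidate:
  Site A (8, 7): total = 883.0
  Site B (9, 4): total = 1159.1
  Site C (4, 0): total = 1343.2
  Site D (6, 10): total = 787.4
  Site E (9, 2): total = 1344.9
Minimum is at Site D with total 787.4 km.

Site D, total 787.4 km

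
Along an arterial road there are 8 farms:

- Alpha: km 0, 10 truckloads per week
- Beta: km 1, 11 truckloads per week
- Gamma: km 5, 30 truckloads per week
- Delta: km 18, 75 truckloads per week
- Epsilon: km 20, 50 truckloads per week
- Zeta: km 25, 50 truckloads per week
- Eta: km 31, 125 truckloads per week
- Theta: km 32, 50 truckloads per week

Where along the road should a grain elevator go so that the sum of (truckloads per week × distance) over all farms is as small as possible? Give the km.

For a sum of weighted absolute distances on a line, the optimum is the weighted median (not the mean). Total weight W = 401; half-weight = 200.5.
Sort by position and accumulate weight:
  km 0 (Alpha, w=10) → cum 10
  km 1 (Beta, w=11) → cum 21
  km 5 (Gamma, w=30) → cum 51
  km 18 (Delta, w=75) → cum 126
  km 20 (Epsilon, w=50) → cum 176
  km 25 (Zeta, w=50) → cum 226  ≥ 200.5 → median here
  km 31 (Eta, w=125) → cum 351
  km 32 (Theta, w=50) → cum 401
Optimal location: km 25.

x = 25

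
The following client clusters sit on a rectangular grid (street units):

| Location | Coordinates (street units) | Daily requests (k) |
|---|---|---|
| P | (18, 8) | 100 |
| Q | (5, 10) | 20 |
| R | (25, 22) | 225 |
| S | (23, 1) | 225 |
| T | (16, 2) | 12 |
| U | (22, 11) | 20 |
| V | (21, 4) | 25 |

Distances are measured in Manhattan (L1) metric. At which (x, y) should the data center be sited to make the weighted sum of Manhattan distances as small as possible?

(23, 8)

Manhattan distance separates: Σwᵢ(|x−xᵢ|+|y−yᵢ|) = Σwᵢ|x−xᵢ| + Σwᵢ|y−yᵢ|, so x and y are optimised independently as 1-D weighted medians.
Total weight W = 627; half = 313.5.
x-coordinate, sorted with cumulative weight:
  x=5 (Q, w=20) cum 20
  x=16 (T, w=12) cum 32
  x=18 (P, w=100) cum 132
  x=21 (V, w=25) cum 157
  x=22 (U, w=20) cum 177
  x=23 (S, w=225) cum 402  ← median
  x=25 (R, w=225) cum 627
⇒ x* = 23
y-coordinate, sorted with cumulative weight:
  y=1 (S, w=225) cum 225
  y=2 (T, w=12) cum 237
  y=4 (V, w=25) cum 262
  y=8 (P, w=100) cum 362  ← median
  y=10 (Q, w=20) cum 382
  y=11 (U, w=20) cum 402
  y=22 (R, w=225) cum 627
⇒ y* = 8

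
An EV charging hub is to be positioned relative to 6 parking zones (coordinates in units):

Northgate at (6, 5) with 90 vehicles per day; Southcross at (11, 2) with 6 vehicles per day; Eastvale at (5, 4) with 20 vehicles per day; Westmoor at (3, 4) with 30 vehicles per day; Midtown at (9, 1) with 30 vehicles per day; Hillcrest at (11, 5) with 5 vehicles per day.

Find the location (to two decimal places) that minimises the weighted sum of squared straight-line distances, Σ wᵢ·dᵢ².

The minimiser of Σwᵢ‖p−pᵢ‖² is the weighted centroid p* = (Σwᵢpᵢ)/(Σwᵢ).
Σwᵢ = 181.
Σwᵢxᵢ = 90·6 + 6·11 + 20·5 + 30·3 + 30·9 + 5·11 = 1121.
Σwᵢyᵢ = 90·5 + 6·2 + 20·4 + 30·4 + 30·1 + 5·5 = 717.
x* = 1121/181 = 6.19, y* = 717/181 = 3.96.

(6.19, 3.96)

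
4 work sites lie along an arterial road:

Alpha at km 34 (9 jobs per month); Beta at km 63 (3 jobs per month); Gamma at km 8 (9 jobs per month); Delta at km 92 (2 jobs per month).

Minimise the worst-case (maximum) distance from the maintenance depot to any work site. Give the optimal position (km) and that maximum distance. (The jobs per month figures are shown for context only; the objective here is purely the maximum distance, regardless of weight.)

The 1-center on a line is the midpoint of the two extreme points: leftmost at 8, rightmost at 92.
Optimal location = (8 + 92)/2 = 50; maximum distance = (92 − 8)/2 = 42.

location 50, max distance 42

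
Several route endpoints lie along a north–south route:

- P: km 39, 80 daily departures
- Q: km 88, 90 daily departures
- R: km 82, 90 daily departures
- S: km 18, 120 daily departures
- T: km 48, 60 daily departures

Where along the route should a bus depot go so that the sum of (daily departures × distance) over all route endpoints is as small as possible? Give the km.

x = 48

For a sum of weighted absolute distances on a line, the optimum is the weighted median (not the mean). Total weight W = 440; half-weight = 220.
Sort by position and accumulate weight:
  km 18 (S, w=120) → cum 120
  km 39 (P, w=80) → cum 200
  km 48 (T, w=60) → cum 260  ≥ 220 → median here
  km 82 (R, w=90) → cum 350
  km 88 (Q, w=90) → cum 440
Optimal location: km 48.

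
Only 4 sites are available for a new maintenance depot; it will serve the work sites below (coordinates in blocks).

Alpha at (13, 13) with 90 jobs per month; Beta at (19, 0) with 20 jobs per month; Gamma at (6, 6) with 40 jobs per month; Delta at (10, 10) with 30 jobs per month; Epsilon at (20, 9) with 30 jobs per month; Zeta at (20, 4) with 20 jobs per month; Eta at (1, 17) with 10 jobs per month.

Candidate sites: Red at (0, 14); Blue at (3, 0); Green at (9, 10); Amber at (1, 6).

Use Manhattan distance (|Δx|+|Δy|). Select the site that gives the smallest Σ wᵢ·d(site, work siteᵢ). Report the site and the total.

Total weighted distance at each candidate:
  Red (0, 14): total = 4290
  Blue (3, 0): total = 4650
  Green (9, 10): total = 2190
  Amber (1, 6): total = 3970
Minimum is at Green with total 2190 blocks.

Green, total 2190 blocks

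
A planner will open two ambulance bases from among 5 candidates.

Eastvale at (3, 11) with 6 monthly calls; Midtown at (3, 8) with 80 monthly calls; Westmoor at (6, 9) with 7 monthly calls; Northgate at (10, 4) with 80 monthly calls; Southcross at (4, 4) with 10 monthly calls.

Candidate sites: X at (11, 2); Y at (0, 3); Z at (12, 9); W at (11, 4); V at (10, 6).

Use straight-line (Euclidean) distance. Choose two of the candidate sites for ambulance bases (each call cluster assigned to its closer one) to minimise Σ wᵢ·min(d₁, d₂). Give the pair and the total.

{Y, W}, total 688.5

Evaluate every pair (each demand assigned to the nearer of the two):
  {Y, W}: total = 688.5
  {Y, V}: total = 754.0
  {X, Y}: total = 797.3
  {W, V}: total = 812.3
  {X, V}: total = 892.3
  {Z, V}: total = 892.3
  {Z, W}: total = 962.9
  {X, W}: total = 978.8
  {Y, Z}: total = 1031.8
  {X, Z}: total = 1073.4
Best pair: {Y, W} with total 688.5.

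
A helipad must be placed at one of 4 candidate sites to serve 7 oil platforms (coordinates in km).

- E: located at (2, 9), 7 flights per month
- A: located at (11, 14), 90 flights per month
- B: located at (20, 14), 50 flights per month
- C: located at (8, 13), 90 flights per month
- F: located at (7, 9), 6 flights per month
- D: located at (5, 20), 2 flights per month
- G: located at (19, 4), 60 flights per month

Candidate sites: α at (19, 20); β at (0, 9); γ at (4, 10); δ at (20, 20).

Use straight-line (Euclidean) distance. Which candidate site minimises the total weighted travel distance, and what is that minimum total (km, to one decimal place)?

Total weighted distance at each candidate:
  α (19, 20): total = 3605.0
  β (0, 9): total = 4182.2
  γ (4, 10): total = 3024.3
  δ (20, 20): total = 3765.5
Minimum is at γ with total 3024.3 km.

γ, total 3024.3 km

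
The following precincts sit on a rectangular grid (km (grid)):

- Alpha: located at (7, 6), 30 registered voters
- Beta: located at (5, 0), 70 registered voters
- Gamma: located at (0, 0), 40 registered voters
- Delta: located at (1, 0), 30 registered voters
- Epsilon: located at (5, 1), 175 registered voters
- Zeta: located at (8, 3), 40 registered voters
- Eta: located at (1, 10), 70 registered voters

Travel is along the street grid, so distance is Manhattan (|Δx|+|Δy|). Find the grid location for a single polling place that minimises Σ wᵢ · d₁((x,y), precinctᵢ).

(5, 1)

Manhattan distance separates: Σwᵢ(|x−xᵢ|+|y−yᵢ|) = Σwᵢ|x−xᵢ| + Σwᵢ|y−yᵢ|, so x and y are optimised independently as 1-D weighted medians.
Total weight W = 455; half = 227.5.
x-coordinate, sorted with cumulative weight:
  x=0 (Gamma, w=40) cum 40
  x=1 (Delta, w=30) cum 70
  x=1 (Eta, w=70) cum 140
  x=5 (Beta, w=70) cum 210
  x=5 (Epsilon, w=175) cum 385  ← median
  x=7 (Alpha, w=30) cum 415
  x=8 (Zeta, w=40) cum 455
⇒ x* = 5
y-coordinate, sorted with cumulative weight:
  y=0 (Beta, w=70) cum 70
  y=0 (Gamma, w=40) cum 110
  y=0 (Delta, w=30) cum 140
  y=1 (Epsilon, w=175) cum 315  ← median
  y=3 (Zeta, w=40) cum 355
  y=6 (Alpha, w=30) cum 385
  y=10 (Eta, w=70) cum 455
⇒ y* = 1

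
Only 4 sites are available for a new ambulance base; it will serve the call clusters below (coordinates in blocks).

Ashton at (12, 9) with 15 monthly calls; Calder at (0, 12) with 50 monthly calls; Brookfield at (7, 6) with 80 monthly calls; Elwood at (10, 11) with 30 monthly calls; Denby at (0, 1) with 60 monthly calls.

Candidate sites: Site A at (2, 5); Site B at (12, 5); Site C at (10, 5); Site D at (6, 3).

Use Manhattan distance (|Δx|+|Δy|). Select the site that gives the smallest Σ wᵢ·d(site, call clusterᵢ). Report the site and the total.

Site A, total 1920 blocks

Total weighted distance at each candidate:
  Site A (2, 5): total = 1920
  Site B (12, 5): total = 2690
  Site C (10, 5): total = 2280
  Site D (6, 3): total = 2090
Minimum is at Site A with total 1920 blocks.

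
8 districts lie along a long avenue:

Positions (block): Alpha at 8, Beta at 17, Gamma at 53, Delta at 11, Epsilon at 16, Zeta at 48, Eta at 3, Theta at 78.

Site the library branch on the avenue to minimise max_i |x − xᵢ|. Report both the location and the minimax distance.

location 40.5, max distance 37.5

The 1-center on a line is the midpoint of the two extreme points: leftmost at 3, rightmost at 78.
Optimal location = (3 + 78)/2 = 40.5; maximum distance = (78 − 3)/2 = 37.5.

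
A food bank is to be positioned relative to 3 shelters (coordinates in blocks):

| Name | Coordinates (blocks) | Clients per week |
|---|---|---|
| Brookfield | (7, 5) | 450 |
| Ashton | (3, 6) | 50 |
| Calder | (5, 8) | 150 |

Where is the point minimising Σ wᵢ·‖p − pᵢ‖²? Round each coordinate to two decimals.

(6.23, 5.77)

The minimiser of Σwᵢ‖p−pᵢ‖² is the weighted centroid p* = (Σwᵢpᵢ)/(Σwᵢ).
Σwᵢ = 650.
Σwᵢxᵢ = 450·7 + 50·3 + 150·5 = 4050.
Σwᵢyᵢ = 450·5 + 50·6 + 150·8 = 3750.
x* = 4050/650 = 6.23, y* = 3750/650 = 5.77.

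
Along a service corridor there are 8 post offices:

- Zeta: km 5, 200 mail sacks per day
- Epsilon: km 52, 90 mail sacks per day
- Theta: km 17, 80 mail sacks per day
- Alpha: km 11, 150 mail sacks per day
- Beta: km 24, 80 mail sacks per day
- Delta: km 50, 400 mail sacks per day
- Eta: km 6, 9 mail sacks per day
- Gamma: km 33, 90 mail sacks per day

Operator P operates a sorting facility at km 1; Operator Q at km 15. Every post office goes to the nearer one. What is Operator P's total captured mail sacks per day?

The indifferent point is the midpoint (1+15)/2 = 8; post offices left of it (closer to Operator P at 1) go to Operator P, those right go to Operator Q.
  Zeta at 5 (w=200) → Operator P
  Eta at 6 (w=9) → Operator P
  Alpha at 11 (w=150) → Operator Q
  Theta at 17 (w=80) → Operator Q
  Beta at 24 (w=80) → Operator Q
  Gamma at 33 (w=90) → Operator Q
  Delta at 50 (w=400) → Operator Q
  Epsilon at 52 (w=90) → Operator Q
Operator P captures 209; Operator Q captures 890.

209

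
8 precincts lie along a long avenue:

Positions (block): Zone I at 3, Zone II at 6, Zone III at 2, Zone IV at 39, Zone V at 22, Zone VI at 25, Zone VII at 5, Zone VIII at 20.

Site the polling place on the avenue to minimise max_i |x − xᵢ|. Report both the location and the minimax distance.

The 1-center on a line is the midpoint of the two extreme points: leftmost at 2, rightmost at 39.
Optimal location = (2 + 39)/2 = 20.5; maximum distance = (39 − 2)/2 = 18.5.

location 20.5, max distance 18.5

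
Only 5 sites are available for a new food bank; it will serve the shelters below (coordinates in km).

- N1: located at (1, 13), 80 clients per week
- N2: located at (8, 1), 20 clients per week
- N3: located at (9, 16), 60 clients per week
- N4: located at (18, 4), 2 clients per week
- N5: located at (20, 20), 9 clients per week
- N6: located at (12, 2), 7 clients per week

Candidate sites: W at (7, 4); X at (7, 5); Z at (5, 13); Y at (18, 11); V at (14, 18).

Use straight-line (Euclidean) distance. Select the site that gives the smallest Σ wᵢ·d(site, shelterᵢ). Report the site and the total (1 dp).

Total weighted distance at each candidate:
  W (7, 4): total = 1903.7
  X (7, 5): total = 1794.8
  Z (5, 13): total = 1139.3
  Y (18, 11): total = 2442.7
  V (14, 18): total = 1996.8
Minimum is at Z with total 1139.3 km.

Z, total 1139.3 km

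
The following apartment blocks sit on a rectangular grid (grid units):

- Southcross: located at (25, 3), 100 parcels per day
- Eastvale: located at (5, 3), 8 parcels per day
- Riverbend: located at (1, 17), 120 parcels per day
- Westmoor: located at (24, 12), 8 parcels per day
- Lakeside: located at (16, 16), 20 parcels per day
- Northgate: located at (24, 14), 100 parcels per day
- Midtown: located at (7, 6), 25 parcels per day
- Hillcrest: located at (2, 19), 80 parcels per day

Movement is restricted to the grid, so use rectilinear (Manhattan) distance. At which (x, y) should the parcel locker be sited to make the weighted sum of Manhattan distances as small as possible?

(7, 14)

Manhattan distance separates: Σwᵢ(|x−xᵢ|+|y−yᵢ|) = Σwᵢ|x−xᵢ| + Σwᵢ|y−yᵢ|, so x and y are optimised independently as 1-D weighted medians.
Total weight W = 461; half = 230.5.
x-coordinate, sorted with cumulative weight:
  x=1 (Riverbend, w=120) cum 120
  x=2 (Hillcrest, w=80) cum 200
  x=5 (Eastvale, w=8) cum 208
  x=7 (Midtown, w=25) cum 233  ← median
  x=16 (Lakeside, w=20) cum 253
  x=24 (Westmoor, w=8) cum 261
  x=24 (Northgate, w=100) cum 361
  x=25 (Southcross, w=100) cum 461
⇒ x* = 7
y-coordinate, sorted with cumulative weight:
  y=3 (Southcross, w=100) cum 100
  y=3 (Eastvale, w=8) cum 108
  y=6 (Midtown, w=25) cum 133
  y=12 (Westmoor, w=8) cum 141
  y=14 (Northgate, w=100) cum 241  ← median
  y=16 (Lakeside, w=20) cum 261
  y=17 (Riverbend, w=120) cum 381
  y=19 (Hillcrest, w=80) cum 461
⇒ y* = 14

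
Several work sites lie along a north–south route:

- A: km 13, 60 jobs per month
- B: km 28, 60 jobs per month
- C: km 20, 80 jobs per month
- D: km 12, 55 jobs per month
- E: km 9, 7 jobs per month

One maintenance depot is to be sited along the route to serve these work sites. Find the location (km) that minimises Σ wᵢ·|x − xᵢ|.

x = 20

For a sum of weighted absolute distances on a line, the optimum is the weighted median (not the mean). Total weight W = 262; half-weight = 131.
Sort by position and accumulate weight:
  km 9 (E, w=7) → cum 7
  km 12 (D, w=55) → cum 62
  km 13 (A, w=60) → cum 122
  km 20 (C, w=80) → cum 202  ≥ 131 → median here
  km 28 (B, w=60) → cum 262
Optimal location: km 20.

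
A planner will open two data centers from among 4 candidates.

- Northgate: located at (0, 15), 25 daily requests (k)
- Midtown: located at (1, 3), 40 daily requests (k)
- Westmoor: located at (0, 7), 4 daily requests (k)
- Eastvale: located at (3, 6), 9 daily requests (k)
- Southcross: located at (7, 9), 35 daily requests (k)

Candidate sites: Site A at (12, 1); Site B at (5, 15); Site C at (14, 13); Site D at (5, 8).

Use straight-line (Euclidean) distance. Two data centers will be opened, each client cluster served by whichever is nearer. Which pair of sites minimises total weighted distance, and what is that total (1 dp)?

{Site B, Site D}, total 505.2

Evaluate every pair (each demand assigned to the nearer of the two):
  {Site B, Site D}: total = 505.2
  {Site A, Site D}: total = 595.3
  {Site C, Site D}: total = 595.3
  {Site A, Site B}: total = 914.3
  {Site B, Site C}: total = 973.0
  {Site A, Site C}: total = 1229.3
Best pair: {Site B, Site D} with total 505.2.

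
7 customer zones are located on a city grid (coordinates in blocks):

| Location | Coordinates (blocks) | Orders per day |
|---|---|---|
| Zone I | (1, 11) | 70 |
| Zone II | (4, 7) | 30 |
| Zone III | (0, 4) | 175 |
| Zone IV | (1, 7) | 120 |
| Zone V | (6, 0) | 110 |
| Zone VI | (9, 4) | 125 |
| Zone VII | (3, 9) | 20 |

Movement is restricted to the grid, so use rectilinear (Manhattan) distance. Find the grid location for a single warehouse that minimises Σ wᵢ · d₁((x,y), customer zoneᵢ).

Manhattan distance separates: Σwᵢ(|x−xᵢ|+|y−yᵢ|) = Σwᵢ|x−xᵢ| + Σwᵢ|y−yᵢ|, so x and y are optimised independently as 1-D weighted medians.
Total weight W = 650; half = 325.
x-coordinate, sorted with cumulative weight:
  x=0 (Zone III, w=175) cum 175
  x=1 (Zone I, w=70) cum 245
  x=1 (Zone IV, w=120) cum 365  ← median
  x=3 (Zone VII, w=20) cum 385
  x=4 (Zone II, w=30) cum 415
  x=6 (Zone V, w=110) cum 525
  x=9 (Zone VI, w=125) cum 650
⇒ x* = 1
y-coordinate, sorted with cumulative weight:
  y=0 (Zone V, w=110) cum 110
  y=4 (Zone III, w=175) cum 285
  y=4 (Zone VI, w=125) cum 410  ← median
  y=7 (Zone II, w=30) cum 440
  y=7 (Zone IV, w=120) cum 560
  y=9 (Zone VII, w=20) cum 580
  y=11 (Zone I, w=70) cum 650
⇒ y* = 4

(1, 4)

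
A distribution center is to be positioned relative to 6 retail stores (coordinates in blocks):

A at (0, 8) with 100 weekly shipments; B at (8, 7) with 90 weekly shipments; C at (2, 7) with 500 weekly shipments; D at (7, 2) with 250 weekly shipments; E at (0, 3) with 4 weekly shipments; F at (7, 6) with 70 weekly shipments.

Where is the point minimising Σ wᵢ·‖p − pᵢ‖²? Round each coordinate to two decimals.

The minimiser of Σwᵢ‖p−pᵢ‖² is the weighted centroid p* = (Σwᵢpᵢ)/(Σwᵢ).
Σwᵢ = 1014.
Σwᵢxᵢ = 100·0 + 90·8 + 500·2 + 250·7 + 4·0 + 70·7 = 3960.
Σwᵢyᵢ = 100·8 + 90·7 + 500·7 + 250·2 + 4·3 + 70·6 = 5862.
x* = 3960/1014 = 3.91, y* = 5862/1014 = 5.78.

(3.91, 5.78)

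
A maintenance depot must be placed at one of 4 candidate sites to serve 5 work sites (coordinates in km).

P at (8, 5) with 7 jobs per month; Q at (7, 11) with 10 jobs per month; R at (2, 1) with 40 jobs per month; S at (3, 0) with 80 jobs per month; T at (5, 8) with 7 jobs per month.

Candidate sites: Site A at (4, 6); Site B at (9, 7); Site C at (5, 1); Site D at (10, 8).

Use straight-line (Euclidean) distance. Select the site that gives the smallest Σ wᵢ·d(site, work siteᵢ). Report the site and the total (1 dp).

Total weighted distance at each candidate:
  Site A (4, 6): total = 804.9
  Site B (9, 7): total = 1195.6
  Site C (5, 1): total = 484.9
  Site D (10, 8): total = 1378.3
Minimum is at Site C with total 484.9 km.

Site C, total 484.9 km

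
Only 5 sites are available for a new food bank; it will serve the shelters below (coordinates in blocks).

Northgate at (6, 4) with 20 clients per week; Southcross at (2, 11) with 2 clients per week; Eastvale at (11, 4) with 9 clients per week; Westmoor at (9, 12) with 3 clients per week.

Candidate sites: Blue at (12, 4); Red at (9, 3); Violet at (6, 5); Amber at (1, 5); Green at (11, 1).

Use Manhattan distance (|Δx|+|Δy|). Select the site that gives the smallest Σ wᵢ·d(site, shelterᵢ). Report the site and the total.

Total weighted distance at each candidate:
  Blue (12, 4): total = 196
  Red (9, 3): total = 164
  Violet (6, 5): total = 124
  Amber (1, 5): total = 278
  Green (11, 1): total = 264
Minimum is at Violet with total 124 blocks.

Violet, total 124 blocks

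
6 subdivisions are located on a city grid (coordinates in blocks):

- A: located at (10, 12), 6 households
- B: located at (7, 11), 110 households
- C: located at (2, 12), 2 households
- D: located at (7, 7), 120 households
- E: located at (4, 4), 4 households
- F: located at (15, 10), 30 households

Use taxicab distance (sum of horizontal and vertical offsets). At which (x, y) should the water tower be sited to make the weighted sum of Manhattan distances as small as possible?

Manhattan distance separates: Σwᵢ(|x−xᵢ|+|y−yᵢ|) = Σwᵢ|x−xᵢ| + Σwᵢ|y−yᵢ|, so x and y are optimised independently as 1-D weighted medians.
Total weight W = 272; half = 136.
x-coordinate, sorted with cumulative weight:
  x=2 (C, w=2) cum 2
  x=4 (E, w=4) cum 6
  x=7 (B, w=110) cum 116
  x=7 (D, w=120) cum 236  ← median
  x=10 (A, w=6) cum 242
  x=15 (F, w=30) cum 272
⇒ x* = 7
y-coordinate, sorted with cumulative weight:
  y=4 (E, w=4) cum 4
  y=7 (D, w=120) cum 124
  y=10 (F, w=30) cum 154  ← median
  y=11 (B, w=110) cum 264
  y=12 (A, w=6) cum 270
  y=12 (C, w=2) cum 272
⇒ y* = 10

(7, 10)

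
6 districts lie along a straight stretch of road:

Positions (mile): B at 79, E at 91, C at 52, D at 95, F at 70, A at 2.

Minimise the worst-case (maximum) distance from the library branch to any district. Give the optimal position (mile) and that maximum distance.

location 48.5, max distance 46.5

The 1-center on a line is the midpoint of the two extreme points: leftmost at 2, rightmost at 95.
Optimal location = (2 + 95)/2 = 48.5; maximum distance = (95 − 2)/2 = 46.5.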